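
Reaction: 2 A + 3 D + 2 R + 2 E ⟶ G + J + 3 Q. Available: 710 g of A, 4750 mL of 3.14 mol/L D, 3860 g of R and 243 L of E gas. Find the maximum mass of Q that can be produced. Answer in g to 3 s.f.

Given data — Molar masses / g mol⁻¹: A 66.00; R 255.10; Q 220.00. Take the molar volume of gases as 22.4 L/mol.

3280 g

n(A) = 710.0 / 66.00 = 10.76 mol
n(D) = 3.14 × 4750/1000 = 14.92 mol
n(R) = 3860 / 255.10 = 15.13 mol
n(E) = 243.0 / 22.4 = 10.85 mol
n/ν for A = 10.76/2 = 5.380
n/ν for D = 14.92/3 = 4.973
n/ν for R = 15.13/2 = 7.565
n/ν for E = 10.85/2 = 5.425
Smallest n/ν is D → limiting reagent.
n(Q) = (3/3) × 14.92 = 14.92 mol
mass = 14.92 × 220.00 = 3282 g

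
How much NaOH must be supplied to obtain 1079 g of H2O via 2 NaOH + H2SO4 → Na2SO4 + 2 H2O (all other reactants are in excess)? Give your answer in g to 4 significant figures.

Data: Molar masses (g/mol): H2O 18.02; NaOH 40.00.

2395 g

n(H2O) = 1079 / 18.02 = 59.88 mol
n(NaOH) = (2/2) × 59.88 = 59.88 mol
mass = 59.88 × 40.00 = 2395 g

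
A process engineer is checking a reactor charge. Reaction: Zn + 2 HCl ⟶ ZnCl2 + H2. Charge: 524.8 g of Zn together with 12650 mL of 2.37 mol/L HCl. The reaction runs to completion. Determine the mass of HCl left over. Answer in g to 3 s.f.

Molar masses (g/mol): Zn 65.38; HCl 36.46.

508 g

n(Zn) = 524.8 / 65.38 = 8.027 mol
n(HCl) = 2.37 × 12650/1000 = 29.98 mol
n/ν → Zn: 8.027, HCl: 14.99; Zn is limiting.
HCl consumed = (2/1) × 8.027 = 16.05 mol
HCl remaining = 29.98 − 16.05 = 13.93 mol
mass = 13.93 × 36.46 = 507.9 g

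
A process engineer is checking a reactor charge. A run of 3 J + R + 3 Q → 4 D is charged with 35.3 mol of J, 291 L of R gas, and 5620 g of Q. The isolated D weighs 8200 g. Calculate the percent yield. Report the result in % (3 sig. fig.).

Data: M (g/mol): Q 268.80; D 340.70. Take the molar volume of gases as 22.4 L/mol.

86.3 %

n(J) = 35.30 mol
n(R) = 291.0 / 22.4 = 12.99 mol
n(Q) = 5620 / 268.80 = 20.91 mol
n/ν for J = 35.30/3 = 11.77
n/ν for R = 12.99/1 = 12.99
n/ν for Q = 20.91/3 = 6.970
Smallest n/ν is Q → limiting reagent.
theoretical n(D) = (4/3) × 20.91 = 27.88 mol → 9499 g
% yield = 8200 / 9499 × 100 = 86.32 %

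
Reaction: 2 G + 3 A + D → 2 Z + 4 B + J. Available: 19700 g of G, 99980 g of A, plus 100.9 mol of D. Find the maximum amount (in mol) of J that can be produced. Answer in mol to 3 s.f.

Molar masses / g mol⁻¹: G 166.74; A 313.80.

n(G) = 19700 / 166.74 = 118.1 mol
n(A) = 99980 / 313.80 = 318.6 mol
n(D) = 100.9 mol
n/ν for G = 118.1/2 = 59.05
n/ν for A = 318.6/3 = 106.2
n/ν for D = 100.9/1 = 100.9
Smallest n/ν is G → limiting reagent.
n(J) = (1/2) × 118.1 = 59.05 mol

59.1 mol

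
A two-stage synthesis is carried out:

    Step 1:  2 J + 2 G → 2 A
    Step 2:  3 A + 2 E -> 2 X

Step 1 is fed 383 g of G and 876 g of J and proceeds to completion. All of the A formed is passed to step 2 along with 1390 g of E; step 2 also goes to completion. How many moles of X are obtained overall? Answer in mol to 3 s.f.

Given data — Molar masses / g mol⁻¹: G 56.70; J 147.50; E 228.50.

Step 1:
n(G) = 383.0 / 56.70 = 6.755 mol
n(J) = 876.0 / 147.50 = 5.939 mol
n/ν → G: 3.378, J: 2.970; J is limiting.
n(A) produced = (2/2) × 5.939 = 5.939 mol
Step 2:
n(A) available = 5.939 mol
n(E) = 1390 / 228.50 = 6.083 mol
n/ν → A: 1.980, E: 3.042; A is limiting.
n(X) = (2/3) × 5.939 = 3.959 mol

3.96 mol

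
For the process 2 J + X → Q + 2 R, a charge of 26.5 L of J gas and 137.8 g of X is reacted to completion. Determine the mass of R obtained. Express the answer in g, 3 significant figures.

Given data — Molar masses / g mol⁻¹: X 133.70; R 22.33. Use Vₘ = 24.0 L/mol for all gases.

24.7 g

n(J) = 26.50 / 24.0 = 1.104 mol
n(X) = 137.8 / 133.70 = 1.031 mol
n/ν for J = 1.104/2 = 0.5520
n/ν for X = 1.031/1 = 1.031
Smallest n/ν is J → limiting reagent.
n(R) = (2/2) × 1.104 = 1.104 mol
mass = 1.104 × 22.33 = 24.65 g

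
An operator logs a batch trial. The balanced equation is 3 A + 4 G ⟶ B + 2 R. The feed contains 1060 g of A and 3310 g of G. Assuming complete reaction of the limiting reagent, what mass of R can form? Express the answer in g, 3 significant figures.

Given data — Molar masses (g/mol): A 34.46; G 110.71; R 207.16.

n(A) = 1060 / 34.46 = 30.76 mol
n(G) = 3310 / 110.71 = 29.90 mol
n/ν → A: 10.25, G: 7.475; G is limiting.
n(R) = (2/4) × 29.90 = 14.95 mol
mass = 14.95 × 207.16 = 3097 g

3100 g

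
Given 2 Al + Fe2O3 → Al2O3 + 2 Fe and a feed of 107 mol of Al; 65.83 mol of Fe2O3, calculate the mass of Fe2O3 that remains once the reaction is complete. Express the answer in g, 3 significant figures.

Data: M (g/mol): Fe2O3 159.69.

1970 g

n(Al) = 107.0 mol
n(Fe2O3) = 65.83 mol
n/ν for Al = 107.0/2 = 53.50
n/ν for Fe2O3 = 65.83/1 = 65.83
Smallest n/ν is Al → limiting reagent.
Fe2O3 consumed = (1/2) × 107.0 = 53.50 mol
Fe2O3 remaining = 65.83 − 53.50 = 12.33 mol
mass = 12.33 × 159.69 = 1969 g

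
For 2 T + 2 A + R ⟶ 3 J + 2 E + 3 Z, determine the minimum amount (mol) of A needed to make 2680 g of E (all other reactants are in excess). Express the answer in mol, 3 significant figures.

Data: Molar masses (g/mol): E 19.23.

139 mol

n(E) = 2680 / 19.23 = 139.4 mol
n(A) = (2/2) × 139.4 = 139.4 mol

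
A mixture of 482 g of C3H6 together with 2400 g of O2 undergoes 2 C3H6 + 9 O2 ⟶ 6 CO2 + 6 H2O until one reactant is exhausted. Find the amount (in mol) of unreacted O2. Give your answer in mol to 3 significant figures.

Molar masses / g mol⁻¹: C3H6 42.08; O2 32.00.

23.5 mol

n(C3H6) = 482.0 / 42.08 = 11.45 mol
n(O2) = 2400 / 32.00 = 75.00 mol
n/ν for C3H6 = 11.45/2 = 5.725
n/ν for O2 = 75.00/9 = 8.333
Smallest n/ν is C3H6 → limiting reagent.
O2 consumed = (9/2) × 11.45 = 51.53 mol
O2 remaining = 75.00 − 51.53 = 23.47 mol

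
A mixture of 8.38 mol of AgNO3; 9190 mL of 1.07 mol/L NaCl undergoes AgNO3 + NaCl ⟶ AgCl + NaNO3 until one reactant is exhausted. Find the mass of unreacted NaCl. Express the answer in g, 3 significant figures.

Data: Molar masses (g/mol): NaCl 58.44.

84.9 g

n(AgNO3) = 8.380 mol
n(NaCl) = 1.07 × 9190/1000 = 9.833 mol
n/ν for AgNO3 = 8.380/1 = 8.380
n/ν for NaCl = 9.833/1 = 9.833
Smallest n/ν is AgNO3 → limiting reagent.
NaCl consumed = (1/1) × 8.380 = 8.380 mol
NaCl remaining = 9.833 − 8.380 = 1.453 mol
mass = 1.453 × 58.44 = 84.91 g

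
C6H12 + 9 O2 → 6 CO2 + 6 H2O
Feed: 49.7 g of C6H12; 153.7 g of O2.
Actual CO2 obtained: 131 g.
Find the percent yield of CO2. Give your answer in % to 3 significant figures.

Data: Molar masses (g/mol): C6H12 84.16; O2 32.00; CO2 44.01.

93.0 %

n(C6H12) = 49.70 / 84.16 = 0.5905 mol
n(O2) = 153.7 / 32.00 = 4.803 mol
n/ν → C6H12: 0.5905, O2: 0.5337; O2 is limiting.
theoretical n(CO2) = (6/9) × 4.803 = 3.202 mol → 140.9 g
% yield = 131 / 140.9 × 100 = 92.97 %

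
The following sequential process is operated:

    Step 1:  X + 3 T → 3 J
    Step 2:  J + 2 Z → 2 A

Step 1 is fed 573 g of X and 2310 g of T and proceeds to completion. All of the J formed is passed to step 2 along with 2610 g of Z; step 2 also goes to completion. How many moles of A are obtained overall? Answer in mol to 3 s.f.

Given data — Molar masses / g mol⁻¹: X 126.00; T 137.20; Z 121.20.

Step 1:
n(X) = 573.0 / 126.00 = 4.548 mol
n(T) = 2310 / 137.20 = 16.84 mol
n/ν → X: 4.548, T: 5.613; X is limiting.
n(J) produced = (3/1) × 4.548 = 13.64 mol
Step 2:
n(J) available = 13.64 mol
n(Z) = 2610 / 121.20 = 21.53 mol
n/ν → J: 13.64, Z: 10.77; Z is limiting.
n(A) = (2/2) × 21.53 = 21.53 mol

21.5 mol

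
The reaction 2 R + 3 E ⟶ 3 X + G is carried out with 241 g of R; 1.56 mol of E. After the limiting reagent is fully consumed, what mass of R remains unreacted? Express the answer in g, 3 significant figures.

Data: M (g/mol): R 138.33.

n(R) = 241.0 / 138.33 = 1.742 mol
n(E) = 1.560 mol
n/ν → R: 0.8710, E: 0.5200; E is limiting.
R consumed = (2/3) × 1.560 = 1.040 mol
R remaining = 1.742 − 1.040 = 0.7020 mol
mass = 0.7020 × 138.33 = 97.11 g

97.1 g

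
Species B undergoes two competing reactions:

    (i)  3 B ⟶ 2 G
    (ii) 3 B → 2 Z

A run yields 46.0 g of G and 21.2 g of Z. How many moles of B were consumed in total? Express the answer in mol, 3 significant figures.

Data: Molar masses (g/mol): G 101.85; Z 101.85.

n(G) = 46.0 / 101.85 = 0.4516 mol
n(Z) = 21.2 / 101.85 = 0.2081 mol
n(B) via (i) = (3/2)×0.4516 = 0.6774 mol
n(B) via (ii) = (3/2)×0.2081 = 0.3122 mol
total n(B) = 0.6774 + 0.3122 = 0.9896 mol

0.990 mol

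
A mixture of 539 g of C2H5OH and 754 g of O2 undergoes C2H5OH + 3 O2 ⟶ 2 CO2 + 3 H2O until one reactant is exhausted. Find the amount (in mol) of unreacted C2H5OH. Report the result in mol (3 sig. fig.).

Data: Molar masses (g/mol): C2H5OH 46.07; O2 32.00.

3.85 mol

n(C2H5OH) = 539.0 / 46.07 = 11.70 mol
n(O2) = 754.0 / 32.00 = 23.56 mol
n/ν → C2H5OH: 11.70, O2: 7.853; O2 is limiting.
C2H5OH consumed = (1/3) × 23.56 = 7.853 mol
C2H5OH remaining = 11.70 − 7.853 = 3.847 mol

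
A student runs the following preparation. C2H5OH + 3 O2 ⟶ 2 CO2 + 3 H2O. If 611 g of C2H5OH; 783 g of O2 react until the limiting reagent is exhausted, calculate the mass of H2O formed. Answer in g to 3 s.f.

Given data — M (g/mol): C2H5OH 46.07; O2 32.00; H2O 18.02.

441 g

n(C2H5OH) = 611.0 / 46.07 = 13.26 mol
n(O2) = 783.0 / 32.00 = 24.47 mol
n/ν for C2H5OH = 13.26/1 = 13.26
n/ν for O2 = 24.47/3 = 8.157
Smallest n/ν is O2 → limiting reagent.
n(H2O) = (3/3) × 24.47 = 24.47 mol
mass = 24.47 × 18.02 = 440.9 g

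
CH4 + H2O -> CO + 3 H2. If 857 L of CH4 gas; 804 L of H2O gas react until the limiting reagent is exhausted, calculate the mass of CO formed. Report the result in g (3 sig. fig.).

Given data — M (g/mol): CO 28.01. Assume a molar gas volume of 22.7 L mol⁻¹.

n(CH4) = 857.0 / 22.7 = 37.75 mol
n(H2O) = 804.0 / 22.7 = 35.42 mol
n/ν → CH4: 37.75, H2O: 35.42; H2O is limiting.
n(CO) = (1/1) × 35.42 = 35.42 mol
mass = 35.42 × 28.01 = 992.1 g

992 g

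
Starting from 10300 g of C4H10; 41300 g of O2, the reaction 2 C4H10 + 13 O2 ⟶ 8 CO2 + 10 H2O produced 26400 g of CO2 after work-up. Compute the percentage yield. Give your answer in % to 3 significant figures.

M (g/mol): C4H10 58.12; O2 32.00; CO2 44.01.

84.6 %

n(C4H10) = 10300 / 58.12 = 177.2 mol
n(O2) = 41300 / 32.00 = 1291 mol
n/ν for C4H10 = 177.2/2 = 88.60
n/ν for O2 = 1291/13 = 99.31
Smallest n/ν is C4H10 → limiting reagent.
theoretical n(CO2) = (8/2) × 177.2 = 708.8 mol → 31190 g
% yield = 26400 / 31190 × 100 = 84.64 %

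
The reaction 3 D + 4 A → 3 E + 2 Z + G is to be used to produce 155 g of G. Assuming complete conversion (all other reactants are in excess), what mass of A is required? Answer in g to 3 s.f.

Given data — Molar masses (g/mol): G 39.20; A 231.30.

3660 g

n(G) = 155 / 39.20 = 3.954 mol
n(A) = (4/1) × 3.954 = 15.82 mol
mass = 15.82 × 231.30 = 3659 g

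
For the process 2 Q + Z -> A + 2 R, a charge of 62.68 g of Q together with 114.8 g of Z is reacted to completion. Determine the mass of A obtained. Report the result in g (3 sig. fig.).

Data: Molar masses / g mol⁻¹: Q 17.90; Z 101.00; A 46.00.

52.3 g

n(Q) = 62.68 / 17.90 = 3.502 mol
n(Z) = 114.8 / 101.00 = 1.137 mol
n/ν → Q: 1.751, Z: 1.137; Z is limiting.
n(A) = (1/1) × 1.137 = 1.137 mol
mass = 1.137 × 46.00 = 52.30 g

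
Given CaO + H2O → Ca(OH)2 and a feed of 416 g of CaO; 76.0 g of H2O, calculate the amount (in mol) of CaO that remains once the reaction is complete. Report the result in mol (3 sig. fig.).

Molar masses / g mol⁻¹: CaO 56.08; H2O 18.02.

n(CaO) = 416.0 / 56.08 = 7.418 mol
n(H2O) = 76.00 / 18.02 = 4.218 mol
n/ν → CaO: 7.418, H2O: 4.218; H2O is limiting.
CaO consumed = (1/1) × 4.218 = 4.218 mol
CaO remaining = 7.418 − 4.218 = 3.200 mol

3.20 mol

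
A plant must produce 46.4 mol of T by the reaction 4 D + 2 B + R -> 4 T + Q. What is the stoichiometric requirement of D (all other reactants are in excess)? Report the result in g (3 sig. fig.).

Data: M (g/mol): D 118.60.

5500 g

n(T) = 46.40 mol
n(D) = (4/4) × 46.40 = 46.40 mol
mass = 46.40 × 118.60 = 5503 g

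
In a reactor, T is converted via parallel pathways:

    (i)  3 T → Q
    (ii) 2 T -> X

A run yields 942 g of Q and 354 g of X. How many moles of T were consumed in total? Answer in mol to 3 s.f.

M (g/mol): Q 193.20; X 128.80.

20.1 mol

n(Q) = 942 / 193.20 = 4.876 mol
n(X) = 354 / 128.80 = 2.748 mol
n(T) via (i) = (3/1)×4.876 = 14.63 mol
n(T) via (ii) = (2/1)×2.748 = 5.496 mol
total n(T) = 14.63 + 5.496 = 20.13 mol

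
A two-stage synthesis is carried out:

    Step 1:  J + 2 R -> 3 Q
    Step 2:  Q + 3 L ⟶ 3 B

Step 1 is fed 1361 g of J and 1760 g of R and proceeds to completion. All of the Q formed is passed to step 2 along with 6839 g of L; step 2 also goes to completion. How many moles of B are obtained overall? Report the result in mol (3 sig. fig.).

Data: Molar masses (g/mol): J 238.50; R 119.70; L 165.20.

41.4 mol

Step 1:
n(J) = 1361 / 238.50 = 5.706 mol
n(R) = 1760 / 119.70 = 14.70 mol
n/ν for J = 5.706/1 = 5.706
n/ν for R = 14.70/2 = 7.350
Smallest n/ν is J → limiting reagent.
n(Q) produced = (3/1) × 5.706 = 17.12 mol
Step 2:
n(Q) available = 17.12 mol
n(L) = 6839 / 165.20 = 41.40 mol
n/ν for Q = 17.12/1 = 17.12
n/ν for L = 41.40/3 = 13.80
Smallest n/ν is L → limiting reagent.
n(B) = (3/3) × 41.40 = 41.40 mol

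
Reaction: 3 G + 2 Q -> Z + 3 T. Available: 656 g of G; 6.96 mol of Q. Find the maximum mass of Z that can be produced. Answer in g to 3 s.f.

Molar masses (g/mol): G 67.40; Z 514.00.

1670 g

n(G) = 656.0 / 67.40 = 9.733 mol
n(Q) = 6.960 mol
n/ν → G: 3.244, Q: 3.480; G is limiting.
n(Z) = (1/3) × 9.733 = 3.244 mol
mass = 3.244 × 514.00 = 1667 g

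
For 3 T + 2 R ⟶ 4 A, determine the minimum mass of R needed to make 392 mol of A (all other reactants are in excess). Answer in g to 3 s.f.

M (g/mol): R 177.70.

n(A) = 392.0 mol
n(R) = (2/4) × 392.0 = 196.0 mol
mass = 196.0 × 177.70 = 34830 g

34800 g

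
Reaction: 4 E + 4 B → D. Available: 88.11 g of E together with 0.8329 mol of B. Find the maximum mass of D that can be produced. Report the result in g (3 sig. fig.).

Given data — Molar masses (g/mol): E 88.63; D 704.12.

147 g

n(E) = 88.11 / 88.63 = 0.9941 mol
n(B) = 0.8329 mol
n/ν → E: 0.2485, B: 0.2082; B is limiting.
n(D) = (1/4) × 0.8329 = 0.2082 mol
mass = 0.2082 × 704.12 = 146.6 g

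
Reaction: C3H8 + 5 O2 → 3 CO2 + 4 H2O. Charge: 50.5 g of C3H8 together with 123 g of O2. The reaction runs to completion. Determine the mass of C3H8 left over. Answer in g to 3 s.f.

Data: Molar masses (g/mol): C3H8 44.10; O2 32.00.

16.6 g

n(C3H8) = 50.50 / 44.10 = 1.145 mol
n(O2) = 123.0 / 32.00 = 3.844 mol
n/ν for C3H8 = 1.145/1 = 1.145
n/ν for O2 = 3.844/5 = 0.7688
Smallest n/ν is O2 → limiting reagent.
C3H8 consumed = (1/5) × 3.844 = 0.7688 mol
C3H8 remaining = 1.145 − 0.7688 = 0.3762 mol
mass = 0.3762 × 44.10 = 16.59 g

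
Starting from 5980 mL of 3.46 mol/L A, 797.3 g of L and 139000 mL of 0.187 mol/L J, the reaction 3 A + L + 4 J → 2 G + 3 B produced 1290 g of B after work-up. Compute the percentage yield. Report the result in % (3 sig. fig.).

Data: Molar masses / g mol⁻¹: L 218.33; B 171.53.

68.6 %

n(A) = 3.46 × 5980/1000 = 20.69 mol
n(L) = 797.3 / 218.33 = 3.652 mol
n(J) = 0.187 × 139000/1000 = 25.99 mol
n/ν for A = 20.69/3 = 6.897
n/ν for L = 3.652/1 = 3.652
n/ν for J = 25.99/4 = 6.498
Smallest n/ν is L → limiting reagent.
theoretical n(B) = (3/1) × 3.652 = 10.96 mol → 1880 g
% yield = 1290 / 1880 × 100 = 68.62 %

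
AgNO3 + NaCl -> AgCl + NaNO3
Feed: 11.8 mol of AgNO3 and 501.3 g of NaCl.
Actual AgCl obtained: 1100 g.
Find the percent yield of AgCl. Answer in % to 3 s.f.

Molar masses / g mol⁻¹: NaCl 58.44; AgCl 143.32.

89.5 %

n(AgNO3) = 11.80 mol
n(NaCl) = 501.3 / 58.44 = 8.578 mol
n/ν for AgNO3 = 11.80/1 = 11.80
n/ν for NaCl = 8.578/1 = 8.578
Smallest n/ν is NaCl → limiting reagent.
theoretical n(AgCl) = (1/1) × 8.578 = 8.578 mol → 1229 g
% yield = 1100 / 1229 × 100 = 89.50 %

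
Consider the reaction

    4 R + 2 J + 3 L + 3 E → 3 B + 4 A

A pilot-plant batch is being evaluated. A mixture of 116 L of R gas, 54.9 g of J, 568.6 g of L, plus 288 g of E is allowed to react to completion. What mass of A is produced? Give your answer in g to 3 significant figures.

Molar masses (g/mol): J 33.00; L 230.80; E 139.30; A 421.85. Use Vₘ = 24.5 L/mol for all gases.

n(R) = 116.0 / 24.5 = 4.735 mol
n(J) = 54.90 / 33.00 = 1.664 mol
n(L) = 568.6 / 230.80 = 2.464 mol
n(E) = 288.0 / 139.30 = 2.067 mol
n/ν → R: 1.184, J: 0.8320, L: 0.8213, E: 0.6890; E is limiting.
n(A) = (4/3) × 2.067 = 2.756 mol
mass = 2.756 × 421.85 = 1163 g

1160 g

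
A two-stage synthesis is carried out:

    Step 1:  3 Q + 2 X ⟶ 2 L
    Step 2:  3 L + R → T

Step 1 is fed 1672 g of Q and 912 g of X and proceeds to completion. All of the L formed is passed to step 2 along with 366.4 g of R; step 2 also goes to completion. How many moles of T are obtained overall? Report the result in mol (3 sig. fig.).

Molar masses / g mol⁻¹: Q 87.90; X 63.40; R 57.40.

4.23 mol

Step 1:
n(Q) = 1672 / 87.90 = 19.02 mol
n(X) = 912.0 / 63.40 = 14.38 mol
n/ν for Q = 19.02/3 = 6.340
n/ν for X = 14.38/2 = 7.190
Smallest n/ν is Q → limiting reagent.
n(L) produced = (2/3) × 19.02 = 12.68 mol
Step 2:
n(L) available = 12.68 mol
n(R) = 366.4 / 57.40 = 6.383 mol
n/ν for L = 12.68/3 = 4.227
n/ν for R = 6.383/1 = 6.383
Smallest n/ν is L → limiting reagent.
n(T) = (1/3) × 12.68 = 4.227 mol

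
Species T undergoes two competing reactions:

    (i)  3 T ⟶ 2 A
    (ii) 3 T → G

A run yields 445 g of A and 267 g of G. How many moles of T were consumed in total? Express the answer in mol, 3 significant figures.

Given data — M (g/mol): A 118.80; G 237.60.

n(A) = 445 / 118.80 = 3.746 mol
n(G) = 267 / 237.60 = 1.124 mol
n(T) via (i) = (3/2)×3.746 = 5.619 mol
n(T) via (ii) = (3/1)×1.124 = 3.372 mol
total n(T) = 5.619 + 3.372 = 8.991 mol

8.99 mol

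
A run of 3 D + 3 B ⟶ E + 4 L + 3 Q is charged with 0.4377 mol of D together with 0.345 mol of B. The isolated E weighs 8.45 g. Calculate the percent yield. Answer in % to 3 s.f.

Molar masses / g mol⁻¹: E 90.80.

80.9 %

n(D) = 0.4377 mol
n(B) = 0.3450 mol
n/ν for D = 0.4377/3 = 0.1459
n/ν for B = 0.3450/3 = 0.1150
Smallest n/ν is B → limiting reagent.
theoretical n(E) = (1/3) × 0.3450 = 0.1150 mol → 10.44 g
% yield = 8.45 / 10.44 × 100 = 80.94 %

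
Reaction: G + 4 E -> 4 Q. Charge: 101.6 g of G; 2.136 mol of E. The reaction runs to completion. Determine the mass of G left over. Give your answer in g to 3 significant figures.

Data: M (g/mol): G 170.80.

10.4 g

n(G) = 101.6 / 170.80 = 0.5948 mol
n(E) = 2.136 mol
n/ν → G: 0.5948, E: 0.5340; E is limiting.
G consumed = (1/4) × 2.136 = 0.5340 mol
G remaining = 0.5948 − 0.5340 = 0.06080 mol
mass = 0.06080 × 170.80 = 10.38 g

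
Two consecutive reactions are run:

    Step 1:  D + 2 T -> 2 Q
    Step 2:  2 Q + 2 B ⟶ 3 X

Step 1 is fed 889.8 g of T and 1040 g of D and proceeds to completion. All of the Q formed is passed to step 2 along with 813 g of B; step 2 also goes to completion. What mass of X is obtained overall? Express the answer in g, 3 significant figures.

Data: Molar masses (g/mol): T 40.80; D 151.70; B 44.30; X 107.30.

Step 1:
n(T) = 889.8 / 40.80 = 21.81 mol
n(D) = 1040 / 151.70 = 6.856 mol
n/ν → T: 10.91, D: 6.856; D is limiting.
n(Q) produced = (2/1) × 6.856 = 13.71 mol
Step 2:
n(Q) available = 13.71 mol
n(B) = 813.0 / 44.30 = 18.35 mol
n/ν → Q: 6.855, B: 9.175; Q is limiting.
n(X) = (3/2) × 13.71 = 20.57 mol
mass = 20.57 × 107.30 = 2207 g

2210 g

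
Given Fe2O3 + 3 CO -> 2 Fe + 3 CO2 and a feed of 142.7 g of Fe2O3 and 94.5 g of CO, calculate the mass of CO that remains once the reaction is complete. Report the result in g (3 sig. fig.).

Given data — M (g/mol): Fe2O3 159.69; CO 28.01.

n(Fe2O3) = 142.7 / 159.69 = 0.8936 mol
n(CO) = 94.50 / 28.01 = 3.374 mol
n/ν for Fe2O3 = 0.8936/1 = 0.8936
n/ν for CO = 3.374/3 = 1.125
Smallest n/ν is Fe2O3 → limiting reagent.
CO consumed = (3/1) × 0.8936 = 2.681 mol
CO remaining = 3.374 − 2.681 = 0.6930 mol
mass = 0.6930 × 28.01 = 19.41 g

19.4 g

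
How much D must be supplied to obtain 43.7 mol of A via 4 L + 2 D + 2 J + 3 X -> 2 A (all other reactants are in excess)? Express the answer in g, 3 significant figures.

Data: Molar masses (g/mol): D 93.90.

n(A) = 43.70 mol
n(D) = (2/2) × 43.70 = 43.70 mol
mass = 43.70 × 93.90 = 4103 g

4100 g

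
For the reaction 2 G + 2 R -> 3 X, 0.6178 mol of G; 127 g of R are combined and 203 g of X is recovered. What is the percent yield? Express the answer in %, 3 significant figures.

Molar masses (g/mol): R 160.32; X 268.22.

n(G) = 0.6178 mol
n(R) = 127.0 / 160.32 = 0.7922 mol
n/ν for G = 0.6178/2 = 0.3089
n/ν for R = 0.7922/2 = 0.3961
Smallest n/ν is G → limiting reagent.
theoretical n(X) = (3/2) × 0.6178 = 0.9267 mol → 248.6 g
% yield = 203 / 248.6 × 100 = 81.66 %

81.7 %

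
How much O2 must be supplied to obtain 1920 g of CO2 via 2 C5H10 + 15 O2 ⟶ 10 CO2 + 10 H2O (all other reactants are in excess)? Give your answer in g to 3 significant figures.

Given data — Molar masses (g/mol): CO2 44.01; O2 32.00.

2090 g

n(CO2) = 1920 / 44.01 = 43.63 mol
n(O2) = (15/10) × 43.63 = 65.45 mol
mass = 65.45 × 32.00 = 2094 g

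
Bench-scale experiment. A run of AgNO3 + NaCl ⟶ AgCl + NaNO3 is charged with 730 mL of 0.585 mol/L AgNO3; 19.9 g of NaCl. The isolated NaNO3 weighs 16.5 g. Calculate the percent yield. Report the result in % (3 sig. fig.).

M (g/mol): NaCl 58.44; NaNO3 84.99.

n(AgNO3) = 0.585 × 730.0/1000 = 0.4271 mol
n(NaCl) = 19.90 / 58.44 = 0.3405 mol
n/ν → AgNO3: 0.4271, NaCl: 0.3405; NaCl is limiting.
theoretical n(NaNO3) = (1/1) × 0.3405 = 0.3405 mol → 28.94 g
% yield = 16.5 / 28.94 × 100 = 57.01 %

57.0 %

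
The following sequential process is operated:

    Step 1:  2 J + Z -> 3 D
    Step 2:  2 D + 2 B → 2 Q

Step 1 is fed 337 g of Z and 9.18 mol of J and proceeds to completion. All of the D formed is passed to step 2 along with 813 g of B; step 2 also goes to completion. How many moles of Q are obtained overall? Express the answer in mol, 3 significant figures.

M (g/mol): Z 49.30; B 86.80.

Step 1:
n(Z) = 337.0 / 49.30 = 6.836 mol
n(J) = 9.180 mol
n/ν → Z: 6.836, J: 4.590; J is limiting.
n(D) produced = (3/2) × 9.180 = 13.77 mol
Step 2:
n(D) available = 13.77 mol
n(B) = 813.0 / 86.80 = 9.366 mol
n/ν → D: 6.885, B: 4.683; B is limiting.
n(Q) = (2/2) × 9.366 = 9.366 mol

9.37 mol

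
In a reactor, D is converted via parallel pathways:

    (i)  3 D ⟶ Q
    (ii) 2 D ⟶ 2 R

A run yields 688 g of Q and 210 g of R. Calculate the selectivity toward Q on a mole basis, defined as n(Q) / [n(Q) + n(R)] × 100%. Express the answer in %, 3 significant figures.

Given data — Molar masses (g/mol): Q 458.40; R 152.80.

n(Q) = 688 / 458.40 = 1.501 mol
n(R) = 210 / 152.80 = 1.374 mol
selectivity = 1.501/(1.501+1.374) × 100 = 52.21 %

52.2 %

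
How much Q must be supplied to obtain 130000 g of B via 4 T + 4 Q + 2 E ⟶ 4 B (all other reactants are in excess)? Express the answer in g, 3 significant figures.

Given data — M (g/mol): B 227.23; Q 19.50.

n(B) = 130000 / 227.23 = 572.1 mol
n(Q) = (4/4) × 572.1 = 572.1 mol
mass = 572.1 × 19.50 = 11160 g

11200 g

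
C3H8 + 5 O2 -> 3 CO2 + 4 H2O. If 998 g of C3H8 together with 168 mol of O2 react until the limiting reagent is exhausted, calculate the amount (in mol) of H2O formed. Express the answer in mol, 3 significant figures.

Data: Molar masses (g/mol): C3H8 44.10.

n(C3H8) = 998.0 / 44.10 = 22.63 mol
n(O2) = 168.0 mol
n/ν for C3H8 = 22.63/1 = 22.63
n/ν for O2 = 168.0/5 = 33.60
Smallest n/ν is C3H8 → limiting reagent.
n(H2O) = (4/1) × 22.63 = 90.52 mol

90.5 mol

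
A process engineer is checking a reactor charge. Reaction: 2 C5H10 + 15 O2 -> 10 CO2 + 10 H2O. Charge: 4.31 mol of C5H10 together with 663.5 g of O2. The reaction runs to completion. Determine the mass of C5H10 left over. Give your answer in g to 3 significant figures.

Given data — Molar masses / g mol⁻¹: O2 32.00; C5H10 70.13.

n(C5H10) = 4.310 mol
n(O2) = 663.5 / 32.00 = 20.73 mol
n/ν → C5H10: 2.155, O2: 1.382; O2 is limiting.
C5H10 consumed = (2/15) × 20.73 = 2.764 mol
C5H10 remaining = 4.310 − 2.764 = 1.546 mol
mass = 1.546 × 70.13 = 108.4 g

108 g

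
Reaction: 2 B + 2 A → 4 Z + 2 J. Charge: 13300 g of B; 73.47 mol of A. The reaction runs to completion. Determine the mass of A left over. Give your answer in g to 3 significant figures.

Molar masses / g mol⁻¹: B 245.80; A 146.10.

2830 g

n(B) = 13300 / 245.80 = 54.11 mol
n(A) = 73.47 mol
n/ν for B = 54.11/2 = 27.06
n/ν for A = 73.47/2 = 36.74
Smallest n/ν is B → limiting reagent.
A consumed = (2/2) × 54.11 = 54.11 mol
A remaining = 73.47 − 54.11 = 19.36 mol
mass = 19.36 × 146.10 = 2828 g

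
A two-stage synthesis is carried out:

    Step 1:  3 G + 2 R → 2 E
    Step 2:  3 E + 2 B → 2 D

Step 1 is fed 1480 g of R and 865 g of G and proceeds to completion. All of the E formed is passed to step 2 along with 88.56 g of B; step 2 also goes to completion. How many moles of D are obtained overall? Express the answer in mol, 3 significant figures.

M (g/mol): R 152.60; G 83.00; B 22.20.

3.99 mol

Step 1:
n(R) = 1480 / 152.60 = 9.699 mol
n(G) = 865.0 / 83.00 = 10.42 mol
n/ν for R = 9.699/2 = 4.850
n/ν for G = 10.42/3 = 3.473
Smallest n/ν is G → limiting reagent.
n(E) produced = (2/3) × 10.42 = 6.947 mol
Step 2:
n(E) available = 6.947 mol
n(B) = 88.56 / 22.20 = 3.989 mol
n/ν for E = 6.947/3 = 2.316
n/ν for B = 3.989/2 = 1.995
Smallest n/ν is B → limiting reagent.
n(D) = (2/2) × 3.989 = 3.989 mol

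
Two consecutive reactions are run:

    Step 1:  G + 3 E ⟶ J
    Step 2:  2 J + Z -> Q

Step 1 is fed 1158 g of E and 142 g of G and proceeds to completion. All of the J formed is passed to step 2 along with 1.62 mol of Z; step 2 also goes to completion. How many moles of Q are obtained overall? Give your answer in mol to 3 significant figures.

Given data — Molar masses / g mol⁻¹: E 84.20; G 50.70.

Step 1:
n(E) = 1158 / 84.20 = 13.75 mol
n(G) = 142.0 / 50.70 = 2.801 mol
n/ν for E = 13.75/3 = 4.583
n/ν for G = 2.801/1 = 2.801
Smallest n/ν is G → limiting reagent.
n(J) produced = (1/1) × 2.801 = 2.801 mol
Step 2:
n(J) available = 2.801 mol
n(Z) = 1.620 mol
n/ν for J = 2.801/2 = 1.401
n/ν for Z = 1.620/1 = 1.620
Smallest n/ν is J → limiting reagent.
n(Q) = (1/2) × 2.801 = 1.401 mol

1.40 mol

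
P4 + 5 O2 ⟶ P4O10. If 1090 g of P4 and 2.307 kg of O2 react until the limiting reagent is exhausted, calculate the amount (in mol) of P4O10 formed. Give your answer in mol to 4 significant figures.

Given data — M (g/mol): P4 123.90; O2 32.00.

8.797 mol

n(P4) = 1090 / 123.90 = 8.797 mol
n(O2) = 2.307×1000 / 32.00 = 72.09 mol
n/ν for P4 = 8.797/1 = 8.797
n/ν for O2 = 72.09/5 = 14.42
Smallest n/ν is P4 → limiting reagent.
n(P4O10) = (1/1) × 8.797 = 8.797 mol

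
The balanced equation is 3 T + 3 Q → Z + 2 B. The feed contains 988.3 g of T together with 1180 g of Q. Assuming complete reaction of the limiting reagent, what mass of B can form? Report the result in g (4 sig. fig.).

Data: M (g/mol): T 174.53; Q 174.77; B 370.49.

n(T) = 988.3 / 174.53 = 5.663 mol
n(Q) = 1180 / 174.77 = 6.752 mol
n/ν → T: 1.888, Q: 2.251; T is limiting.
n(B) = (2/3) × 5.663 = 3.775 mol
mass = 3.775 × 370.49 = 1399 g

1399 g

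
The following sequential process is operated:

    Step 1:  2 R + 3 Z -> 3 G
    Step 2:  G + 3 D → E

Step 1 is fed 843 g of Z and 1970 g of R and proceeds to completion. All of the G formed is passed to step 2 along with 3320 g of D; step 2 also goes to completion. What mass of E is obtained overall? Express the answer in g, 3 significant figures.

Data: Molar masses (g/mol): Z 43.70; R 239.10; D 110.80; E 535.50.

Step 1:
n(Z) = 843.0 / 43.70 = 19.29 mol
n(R) = 1970 / 239.10 = 8.239 mol
n/ν → Z: 6.430, R: 4.120; R is limiting.
n(G) produced = (3/2) × 8.239 = 12.36 mol
Step 2:
n(G) available = 12.36 mol
n(D) = 3320 / 110.80 = 29.96 mol
n/ν → G: 12.36, D: 9.987; D is limiting.
n(E) = (1/3) × 29.96 = 9.987 mol
mass = 9.987 × 535.50 = 5348 g

5350 g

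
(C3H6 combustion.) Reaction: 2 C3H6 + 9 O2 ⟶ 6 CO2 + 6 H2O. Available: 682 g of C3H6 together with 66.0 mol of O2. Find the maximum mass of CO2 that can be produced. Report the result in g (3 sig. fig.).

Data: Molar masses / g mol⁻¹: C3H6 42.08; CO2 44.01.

n(C3H6) = 682.0 / 42.08 = 16.21 mol
n(O2) = 66.00 mol
n/ν → C3H6: 8.105, O2: 7.333; O2 is limiting.
n(CO2) = (6/9) × 66.00 = 44.00 mol
mass = 44.00 × 44.01 = 1936 g

1940 g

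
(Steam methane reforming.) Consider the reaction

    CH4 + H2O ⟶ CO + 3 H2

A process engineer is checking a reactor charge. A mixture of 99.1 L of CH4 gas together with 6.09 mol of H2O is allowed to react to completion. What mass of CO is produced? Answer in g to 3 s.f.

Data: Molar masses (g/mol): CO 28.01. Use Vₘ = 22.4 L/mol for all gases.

n(CH4) = 99.10 / 22.4 = 4.424 mol
n(H2O) = 6.090 mol
n/ν → CH4: 4.424, H2O: 6.090; CH4 is limiting.
n(CO) = (1/1) × 4.424 = 4.424 mol
mass = 4.424 × 28.01 = 123.9 g

124 g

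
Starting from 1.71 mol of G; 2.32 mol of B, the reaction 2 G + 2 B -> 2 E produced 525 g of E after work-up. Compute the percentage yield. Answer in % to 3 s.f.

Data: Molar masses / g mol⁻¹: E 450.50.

68.2 %

n(G) = 1.710 mol
n(B) = 2.320 mol
n/ν for G = 1.710/2 = 0.8550
n/ν for B = 2.320/2 = 1.160
Smallest n/ν is G → limiting reagent.
theoretical n(E) = (2/2) × 1.710 = 1.710 mol → 770.4 g
% yield = 525 / 770.4 × 100 = 68.15 %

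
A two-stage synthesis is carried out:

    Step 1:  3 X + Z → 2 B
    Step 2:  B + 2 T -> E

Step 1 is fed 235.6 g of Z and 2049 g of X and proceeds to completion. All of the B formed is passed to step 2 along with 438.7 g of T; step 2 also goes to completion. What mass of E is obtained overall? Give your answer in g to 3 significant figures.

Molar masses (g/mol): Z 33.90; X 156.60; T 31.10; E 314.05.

2220 g

Step 1:
n(Z) = 235.6 / 33.90 = 6.950 mol
n(X) = 2049 / 156.60 = 13.08 mol
n/ν → Z: 6.950, X: 4.360; X is limiting.
n(B) produced = (2/3) × 13.08 = 8.720 mol
Step 2:
n(B) available = 8.720 mol
n(T) = 438.7 / 31.10 = 14.11 mol
n/ν → B: 8.720, T: 7.055; T is limiting.
n(E) = (1/2) × 14.11 = 7.055 mol
mass = 7.055 × 314.05 = 2216 g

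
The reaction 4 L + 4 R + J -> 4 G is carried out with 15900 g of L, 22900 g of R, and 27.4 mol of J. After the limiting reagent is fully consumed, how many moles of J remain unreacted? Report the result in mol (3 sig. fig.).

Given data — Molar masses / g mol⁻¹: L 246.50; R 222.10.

11.3 mol

n(L) = 15900 / 246.50 = 64.50 mol
n(R) = 22900 / 222.10 = 103.1 mol
n(J) = 27.40 mol
n/ν for L = 64.50/4 = 16.13
n/ν for R = 103.1/4 = 25.78
n/ν for J = 27.40/1 = 27.40
Smallest n/ν is L → limiting reagent.
J consumed = (1/4) × 64.50 = 16.13 mol
J remaining = 27.40 − 16.13 = 11.27 mol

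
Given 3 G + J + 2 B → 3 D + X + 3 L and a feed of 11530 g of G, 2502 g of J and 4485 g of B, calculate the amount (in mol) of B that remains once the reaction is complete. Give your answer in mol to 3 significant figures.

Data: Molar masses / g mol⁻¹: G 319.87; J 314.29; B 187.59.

n(G) = 11530 / 319.87 = 36.05 mol
n(J) = 2502 / 314.29 = 7.961 mol
n(B) = 4485 / 187.59 = 23.91 mol
n/ν for G = 36.05/3 = 12.02
n/ν for J = 7.961/1 = 7.961
n/ν for B = 23.91/2 = 11.96
Smallest n/ν is J → limiting reagent.
B consumed = (2/1) × 7.961 = 15.92 mol
B remaining = 23.91 − 15.92 = 7.990 mol

7.99 mol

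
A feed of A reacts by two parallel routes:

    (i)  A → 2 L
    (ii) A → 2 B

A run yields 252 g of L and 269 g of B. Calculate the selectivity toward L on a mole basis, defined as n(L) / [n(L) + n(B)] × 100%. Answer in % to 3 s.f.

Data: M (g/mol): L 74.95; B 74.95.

n(L) = 252 / 74.95 = 3.362 mol
n(B) = 269 / 74.95 = 3.589 mol
selectivity = 3.362/(3.362+3.589) × 100 = 48.37 %

48.4 %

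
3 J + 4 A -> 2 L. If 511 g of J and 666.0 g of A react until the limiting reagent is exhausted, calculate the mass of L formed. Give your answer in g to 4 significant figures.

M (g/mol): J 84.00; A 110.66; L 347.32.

n(J) = 511.0 / 84.00 = 6.083 mol
n(A) = 666.0 / 110.66 = 6.018 mol
n/ν for J = 6.083/3 = 2.028
n/ν for A = 6.018/4 = 1.505
Smallest n/ν is A → limiting reagent.
n(L) = (2/4) × 6.018 = 3.009 mol
mass = 3.009 × 347.32 = 1045 g

1045 g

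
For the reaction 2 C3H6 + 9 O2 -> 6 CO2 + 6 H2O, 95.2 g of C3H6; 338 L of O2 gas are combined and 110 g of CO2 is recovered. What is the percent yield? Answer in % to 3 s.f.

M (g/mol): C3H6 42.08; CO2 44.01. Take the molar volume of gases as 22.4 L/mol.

n(C3H6) = 95.20 / 42.08 = 2.262 mol
n(O2) = 338.0 / 22.4 = 15.09 mol
n/ν for C3H6 = 2.262/2 = 1.131
n/ν for O2 = 15.09/9 = 1.677
Smallest n/ν is C3H6 → limiting reagent.
theoretical n(CO2) = (6/2) × 2.262 = 6.786 mol → 298.7 g
% yield = 110 / 298.7 × 100 = 36.83 %

36.8 %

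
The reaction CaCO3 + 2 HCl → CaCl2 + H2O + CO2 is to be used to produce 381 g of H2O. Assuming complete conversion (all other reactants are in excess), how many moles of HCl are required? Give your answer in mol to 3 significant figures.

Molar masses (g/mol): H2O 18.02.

n(H2O) = 381 / 18.02 = 21.14 mol
n(HCl) = (2/1) × 21.14 = 42.28 mol

42.3 mol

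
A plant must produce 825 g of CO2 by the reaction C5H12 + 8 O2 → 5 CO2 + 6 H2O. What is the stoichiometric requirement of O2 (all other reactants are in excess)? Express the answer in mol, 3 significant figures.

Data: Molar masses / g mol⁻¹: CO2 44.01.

30.0 mol

n(CO2) = 825 / 44.01 = 18.75 mol
n(O2) = (8/5) × 18.75 = 30.00 mol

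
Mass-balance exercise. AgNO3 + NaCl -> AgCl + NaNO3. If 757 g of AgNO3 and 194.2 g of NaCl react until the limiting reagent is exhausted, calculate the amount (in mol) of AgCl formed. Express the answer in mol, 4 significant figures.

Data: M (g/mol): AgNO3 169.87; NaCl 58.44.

n(AgNO3) = 757.0 / 169.87 = 4.456 mol
n(NaCl) = 194.2 / 58.44 = 3.323 mol
n/ν for AgNO3 = 4.456/1 = 4.456
n/ν for NaCl = 3.323/1 = 3.323
Smallest n/ν is NaCl → limiting reagent.
n(AgCl) = (1/1) × 3.323 = 3.323 mol

3.323 mol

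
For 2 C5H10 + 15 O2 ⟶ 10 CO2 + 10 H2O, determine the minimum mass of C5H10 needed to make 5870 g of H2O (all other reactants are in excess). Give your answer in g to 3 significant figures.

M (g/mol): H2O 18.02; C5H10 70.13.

4570 g

n(H2O) = 5870 / 18.02 = 325.7 mol
n(C5H10) = (2/10) × 325.7 = 65.14 mol
mass = 65.14 × 70.13 = 4568 g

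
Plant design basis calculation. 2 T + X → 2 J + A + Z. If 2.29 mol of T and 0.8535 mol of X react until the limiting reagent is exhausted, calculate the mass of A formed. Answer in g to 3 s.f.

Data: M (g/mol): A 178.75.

153 g

n(T) = 2.290 mol
n(X) = 0.8535 mol
n/ν → T: 1.145, X: 0.8535; X is limiting.
n(A) = (1/1) × 0.8535 = 0.8535 mol
mass = 0.8535 × 178.75 = 152.6 g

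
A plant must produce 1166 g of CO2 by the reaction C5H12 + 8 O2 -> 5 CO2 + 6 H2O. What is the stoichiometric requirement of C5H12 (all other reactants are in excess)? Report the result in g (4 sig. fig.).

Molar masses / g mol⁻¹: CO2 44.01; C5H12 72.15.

382.3 g

n(CO2) = 1166 / 44.01 = 26.49 mol
n(C5H12) = (1/5) × 26.49 = 5.298 mol
mass = 5.298 × 72.15 = 382.3 g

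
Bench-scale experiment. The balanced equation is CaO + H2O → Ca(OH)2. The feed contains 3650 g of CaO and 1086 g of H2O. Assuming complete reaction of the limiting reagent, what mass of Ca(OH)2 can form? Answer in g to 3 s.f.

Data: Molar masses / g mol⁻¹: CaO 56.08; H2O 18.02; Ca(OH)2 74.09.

4470 g

n(CaO) = 3650 / 56.08 = 65.09 mol
n(H2O) = 1086 / 18.02 = 60.27 mol
n/ν for CaO = 65.09/1 = 65.09
n/ν for H2O = 60.27/1 = 60.27
Smallest n/ν is H2O → limiting reagent.
n(Ca(OH)2) = (1/1) × 60.27 = 60.27 mol
mass = 60.27 × 74.09 = 4465 g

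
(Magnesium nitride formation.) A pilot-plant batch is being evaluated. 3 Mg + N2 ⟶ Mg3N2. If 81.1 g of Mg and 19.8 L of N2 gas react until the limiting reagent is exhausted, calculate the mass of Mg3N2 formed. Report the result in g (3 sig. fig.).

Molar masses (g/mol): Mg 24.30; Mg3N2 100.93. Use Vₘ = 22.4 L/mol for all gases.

n(Mg) = 81.10 / 24.30 = 3.337 mol
n(N2) = 19.80 / 22.4 = 0.8839 mol
n/ν for Mg = 3.337/3 = 1.112
n/ν for N2 = 0.8839/1 = 0.8839
Smallest n/ν is N2 → limiting reagent.
n(Mg3N2) = (1/1) × 0.8839 = 0.8839 mol
mass = 0.8839 × 100.93 = 89.21 g

89.2 g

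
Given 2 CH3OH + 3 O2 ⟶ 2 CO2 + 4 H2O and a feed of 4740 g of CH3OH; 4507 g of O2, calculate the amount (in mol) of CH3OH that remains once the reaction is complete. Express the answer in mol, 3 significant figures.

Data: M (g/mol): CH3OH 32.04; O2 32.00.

54.0 mol

n(CH3OH) = 4740 / 32.04 = 147.9 mol
n(O2) = 4507 / 32.00 = 140.8 mol
n/ν → CH3OH: 73.95, O2: 46.93; O2 is limiting.
CH3OH consumed = (2/3) × 140.8 = 93.87 mol
CH3OH remaining = 147.9 − 93.87 = 54.03 mol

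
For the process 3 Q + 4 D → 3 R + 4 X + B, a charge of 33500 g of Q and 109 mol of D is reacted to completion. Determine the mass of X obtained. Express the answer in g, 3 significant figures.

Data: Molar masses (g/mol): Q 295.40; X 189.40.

20600 g

n(Q) = 33500 / 295.40 = 113.4 mol
n(D) = 109.0 mol
n/ν for Q = 113.4/3 = 37.80
n/ν for D = 109.0/4 = 27.25
Smallest n/ν is D → limiting reagent.
n(X) = (4/4) × 109.0 = 109.0 mol
mass = 109.0 × 189.40 = 20640 g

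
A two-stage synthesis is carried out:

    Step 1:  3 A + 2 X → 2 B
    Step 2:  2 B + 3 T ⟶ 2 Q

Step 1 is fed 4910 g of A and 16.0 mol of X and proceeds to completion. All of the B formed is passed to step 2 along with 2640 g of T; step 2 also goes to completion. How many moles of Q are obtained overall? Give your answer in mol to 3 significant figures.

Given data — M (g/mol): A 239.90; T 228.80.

Step 1:
n(A) = 4910 / 239.90 = 20.47 mol
n(X) = 16.00 mol
n/ν for A = 20.47/3 = 6.823
n/ν for X = 16.00/2 = 8.000
Smallest n/ν is A → limiting reagent.
n(B) produced = (2/3) × 20.47 = 13.65 mol
Step 2:
n(B) available = 13.65 mol
n(T) = 2640 / 228.80 = 11.54 mol
n/ν for B = 13.65/2 = 6.825
n/ν for T = 11.54/3 = 3.847
Smallest n/ν is T → limiting reagent.
n(Q) = (2/3) × 11.54 = 7.693 mol

7.69 mol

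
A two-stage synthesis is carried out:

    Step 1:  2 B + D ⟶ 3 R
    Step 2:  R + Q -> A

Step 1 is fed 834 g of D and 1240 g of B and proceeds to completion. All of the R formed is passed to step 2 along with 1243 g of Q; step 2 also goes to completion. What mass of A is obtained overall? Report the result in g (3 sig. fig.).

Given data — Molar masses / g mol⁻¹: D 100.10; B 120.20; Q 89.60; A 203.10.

Step 1:
n(D) = 834.0 / 100.10 = 8.332 mol
n(B) = 1240 / 120.20 = 10.32 mol
n/ν for D = 8.332/1 = 8.332
n/ν for B = 10.32/2 = 5.160
Smallest n/ν is B → limiting reagent.
n(R) produced = (3/2) × 10.32 = 15.48 mol
Step 2:
n(R) available = 15.48 mol
n(Q) = 1243 / 89.60 = 13.87 mol
n/ν for R = 15.48/1 = 15.48
n/ν for Q = 13.87/1 = 13.87
Smallest n/ν is Q → limiting reagent.
n(A) = (1/1) × 13.87 = 13.87 mol
mass = 13.87 × 203.10 = 2817 g

2820 g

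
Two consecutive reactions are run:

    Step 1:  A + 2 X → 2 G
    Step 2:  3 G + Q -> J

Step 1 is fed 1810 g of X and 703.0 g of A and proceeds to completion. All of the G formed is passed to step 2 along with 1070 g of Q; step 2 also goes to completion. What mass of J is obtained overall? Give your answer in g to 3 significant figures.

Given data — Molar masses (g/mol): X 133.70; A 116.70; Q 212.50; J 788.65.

3170 g

Step 1:
n(X) = 1810 / 133.70 = 13.54 mol
n(A) = 703.0 / 116.70 = 6.024 mol
n/ν → X: 6.770, A: 6.024; A is limiting.
n(G) produced = (2/1) × 6.024 = 12.05 mol
Step 2:
n(G) available = 12.05 mol
n(Q) = 1070 / 212.50 = 5.035 mol
n/ν → G: 4.017, Q: 5.035; G is limiting.
n(J) = (1/3) × 12.05 = 4.017 mol
mass = 4.017 × 788.65 = 3168 g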